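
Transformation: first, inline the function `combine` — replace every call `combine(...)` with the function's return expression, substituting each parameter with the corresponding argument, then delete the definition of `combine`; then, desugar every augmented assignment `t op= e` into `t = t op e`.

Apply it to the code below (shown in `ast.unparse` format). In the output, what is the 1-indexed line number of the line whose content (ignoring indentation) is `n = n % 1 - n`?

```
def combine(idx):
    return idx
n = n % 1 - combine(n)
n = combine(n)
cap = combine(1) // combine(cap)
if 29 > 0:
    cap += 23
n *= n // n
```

Transformed code:
n = n % 1 - n
n = n
cap = 1 // cap
if 29 > 0:
    cap = cap + 23
n = n * (n // n)

1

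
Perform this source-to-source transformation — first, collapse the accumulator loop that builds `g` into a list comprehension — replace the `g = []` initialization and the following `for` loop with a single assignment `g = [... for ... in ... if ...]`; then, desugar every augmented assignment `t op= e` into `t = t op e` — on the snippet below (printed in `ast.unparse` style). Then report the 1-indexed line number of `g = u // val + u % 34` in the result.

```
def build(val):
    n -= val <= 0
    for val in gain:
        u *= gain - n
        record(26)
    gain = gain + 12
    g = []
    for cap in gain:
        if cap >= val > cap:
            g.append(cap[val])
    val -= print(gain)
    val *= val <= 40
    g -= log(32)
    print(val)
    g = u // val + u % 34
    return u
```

Transformed code:
def build(val):
    n = n - (val <= 0)
    for val in gain:
        u = u * (gain - n)
        record(26)
    gain = gain + 12
    g = [cap[val] for cap in gain if cap >= val > cap]
    val = val - print(gain)
    val = val * (val <= 40)
    g = g - log(32)
    print(val)
    g = u // val + u % 34
    return u

12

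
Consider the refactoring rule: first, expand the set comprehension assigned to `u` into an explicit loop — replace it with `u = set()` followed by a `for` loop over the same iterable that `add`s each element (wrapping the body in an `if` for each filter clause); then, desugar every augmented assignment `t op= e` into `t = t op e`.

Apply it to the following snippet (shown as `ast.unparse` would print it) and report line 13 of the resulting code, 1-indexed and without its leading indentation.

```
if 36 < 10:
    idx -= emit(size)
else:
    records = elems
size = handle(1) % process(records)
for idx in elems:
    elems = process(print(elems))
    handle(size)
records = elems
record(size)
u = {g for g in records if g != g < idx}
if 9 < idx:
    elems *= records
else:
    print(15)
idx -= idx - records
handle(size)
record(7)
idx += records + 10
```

Transformed code:
if 36 < 10:
    idx = idx - emit(size)
else:
    records = elems
size = handle(1) % process(records)
for idx in elems:
    elems = process(print(elems))
    handle(size)
records = elems
record(size)
u = set()
for g in records:
    if g != g < idx:
        u.add(g)
if 9 < idx:
    elems = elems * records
else:
    print(15)
idx = idx - (idx - records)
handle(size)
record(7)
idx = idx + (records + 10)

if g != g < idx:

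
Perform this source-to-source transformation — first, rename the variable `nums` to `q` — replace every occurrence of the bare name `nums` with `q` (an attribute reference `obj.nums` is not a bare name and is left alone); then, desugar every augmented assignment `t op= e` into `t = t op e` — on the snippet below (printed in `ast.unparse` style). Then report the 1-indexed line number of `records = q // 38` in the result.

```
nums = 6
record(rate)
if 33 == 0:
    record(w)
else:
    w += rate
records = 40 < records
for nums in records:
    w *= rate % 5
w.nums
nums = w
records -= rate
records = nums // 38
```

13

Transformed code:
q = 6
record(rate)
if 33 == 0:
    record(w)
else:
    w = w + rate
records = 40 < records
for q in records:
    w = w * (rate % 5)
w.nums
q = w
records = records - rate
records = q // 38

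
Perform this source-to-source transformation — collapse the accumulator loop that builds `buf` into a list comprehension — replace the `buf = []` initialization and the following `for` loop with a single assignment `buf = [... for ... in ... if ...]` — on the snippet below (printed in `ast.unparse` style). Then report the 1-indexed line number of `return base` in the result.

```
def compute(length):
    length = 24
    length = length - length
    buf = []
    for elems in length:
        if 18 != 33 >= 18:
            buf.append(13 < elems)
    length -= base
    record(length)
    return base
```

Transformed code:
def compute(length):
    length = 24
    length = length - length
    buf = [13 < elems for elems in length if 18 != 33 >= 18]
    length -= base
    record(length)
    return base

7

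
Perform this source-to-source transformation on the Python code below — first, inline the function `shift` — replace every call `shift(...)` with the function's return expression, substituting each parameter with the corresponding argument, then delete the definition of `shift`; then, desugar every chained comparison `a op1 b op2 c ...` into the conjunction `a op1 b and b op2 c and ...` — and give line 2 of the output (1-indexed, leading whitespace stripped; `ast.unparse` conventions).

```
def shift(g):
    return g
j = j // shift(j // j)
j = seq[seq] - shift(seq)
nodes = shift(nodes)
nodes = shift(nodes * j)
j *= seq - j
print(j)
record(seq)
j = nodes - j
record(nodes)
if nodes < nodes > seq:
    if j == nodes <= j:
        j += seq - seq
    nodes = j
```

Transformed code:
j = j // (j // j)
j = seq[seq] - seq
nodes = nodes
nodes = nodes * j
j *= seq - j
print(j)
record(seq)
j = nodes - j
record(nodes)
if nodes < nodes and nodes > seq:
    if j == nodes and nodes <= j:
        j += seq - seq
    nodes = j

j = seq[seq] - seq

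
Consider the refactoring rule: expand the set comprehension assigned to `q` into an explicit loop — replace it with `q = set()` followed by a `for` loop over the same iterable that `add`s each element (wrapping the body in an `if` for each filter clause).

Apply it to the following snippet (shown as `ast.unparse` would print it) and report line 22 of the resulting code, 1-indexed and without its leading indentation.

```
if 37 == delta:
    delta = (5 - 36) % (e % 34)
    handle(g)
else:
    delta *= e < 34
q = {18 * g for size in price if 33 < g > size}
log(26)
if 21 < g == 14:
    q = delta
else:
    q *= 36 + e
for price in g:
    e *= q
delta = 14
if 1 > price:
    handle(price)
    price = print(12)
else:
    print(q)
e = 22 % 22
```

print(q)

Transformed code:
if 37 == delta:
    delta = (5 - 36) % (e % 34)
    handle(g)
else:
    delta *= e < 34
q = set()
for size in price:
    if 33 < g > size:
        q.add(18 * g)
log(26)
if 21 < g == 14:
    q = delta
else:
    q *= 36 + e
for price in g:
    e *= q
delta = 14
if 1 > price:
    handle(price)
    price = print(12)
else:
    print(q)
e = 22 % 22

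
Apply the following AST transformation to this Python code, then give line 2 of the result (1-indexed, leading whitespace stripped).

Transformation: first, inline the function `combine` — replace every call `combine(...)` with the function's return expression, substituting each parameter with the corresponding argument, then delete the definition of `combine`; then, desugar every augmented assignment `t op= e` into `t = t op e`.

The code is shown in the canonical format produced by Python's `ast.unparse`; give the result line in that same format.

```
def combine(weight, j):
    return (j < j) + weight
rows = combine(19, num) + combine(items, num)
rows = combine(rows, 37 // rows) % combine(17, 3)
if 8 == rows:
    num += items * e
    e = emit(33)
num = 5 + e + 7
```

Transformed code:
rows = (num < num) + 19 + ((num < num) + items)
rows = ((37 // rows < 37 // rows) + rows) % ((3 < 3) + 17)
if 8 == rows:
    num = num + items * e
    e = emit(33)
num = 5 + e + 7

rows = ((37 // rows < 37 // rows) + rows) % ((3 < 3) + 17)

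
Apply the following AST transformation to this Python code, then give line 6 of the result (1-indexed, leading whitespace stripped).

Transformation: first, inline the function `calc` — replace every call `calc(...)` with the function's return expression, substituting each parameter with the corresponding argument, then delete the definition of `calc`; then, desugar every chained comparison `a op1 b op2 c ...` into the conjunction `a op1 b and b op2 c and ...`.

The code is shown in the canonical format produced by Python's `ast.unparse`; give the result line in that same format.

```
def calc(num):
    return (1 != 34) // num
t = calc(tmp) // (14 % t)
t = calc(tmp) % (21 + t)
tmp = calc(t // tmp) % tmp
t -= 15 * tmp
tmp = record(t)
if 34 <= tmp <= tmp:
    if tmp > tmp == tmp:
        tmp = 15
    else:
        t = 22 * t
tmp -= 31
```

Transformed code:
t = (1 != 34) // tmp // (14 % t)
t = (1 != 34) // tmp % (21 + t)
tmp = (1 != 34) // (t // tmp) % tmp
t -= 15 * tmp
tmp = record(t)
if 34 <= tmp and tmp <= tmp:
    if tmp > tmp and tmp == tmp:
        tmp = 15
    else:
        t = 22 * t
tmp -= 31

if 34 <= tmp and tmp <= tmp:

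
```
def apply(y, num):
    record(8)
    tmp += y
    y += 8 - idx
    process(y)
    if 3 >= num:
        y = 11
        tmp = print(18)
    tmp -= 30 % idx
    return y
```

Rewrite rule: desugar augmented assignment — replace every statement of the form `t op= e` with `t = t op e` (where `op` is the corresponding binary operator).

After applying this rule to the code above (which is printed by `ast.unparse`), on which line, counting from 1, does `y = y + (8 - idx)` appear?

Transformed code:
def apply(y, num):
    record(8)
    tmp = tmp + y
    y = y + (8 - idx)
    process(y)
    if 3 >= num:
        y = 11
        tmp = print(18)
    tmp = tmp - 30 % idx
    return y

4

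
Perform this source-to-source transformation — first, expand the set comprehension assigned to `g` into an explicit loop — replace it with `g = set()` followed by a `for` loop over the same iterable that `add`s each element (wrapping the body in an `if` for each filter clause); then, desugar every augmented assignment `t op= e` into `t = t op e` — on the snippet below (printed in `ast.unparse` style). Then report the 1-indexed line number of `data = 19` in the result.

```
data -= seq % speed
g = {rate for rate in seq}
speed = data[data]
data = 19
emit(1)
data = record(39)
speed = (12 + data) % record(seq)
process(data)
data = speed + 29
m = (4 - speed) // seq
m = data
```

Transformed code:
data = data - seq % speed
g = set()
for rate in seq:
    g.add(rate)
speed = data[data]
data = 19
emit(1)
data = record(39)
speed = (12 + data) % record(seq)
process(data)
data = speed + 29
m = (4 - speed) // seq
m = data

6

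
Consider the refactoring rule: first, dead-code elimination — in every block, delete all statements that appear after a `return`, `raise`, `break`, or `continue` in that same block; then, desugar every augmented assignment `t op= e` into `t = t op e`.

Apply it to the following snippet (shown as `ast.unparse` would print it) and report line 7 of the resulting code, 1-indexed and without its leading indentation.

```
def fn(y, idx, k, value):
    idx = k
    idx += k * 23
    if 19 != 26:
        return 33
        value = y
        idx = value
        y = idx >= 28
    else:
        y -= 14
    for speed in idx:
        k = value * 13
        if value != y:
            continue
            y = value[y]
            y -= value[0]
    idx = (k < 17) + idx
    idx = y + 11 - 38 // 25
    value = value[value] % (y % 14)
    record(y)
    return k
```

y = y - 14

Transformed code:
def fn(y, idx, k, value):
    idx = k
    idx = idx + k * 23
    if 19 != 26:
        return 33
    else:
        y = y - 14
    for speed in idx:
        k = value * 13
        if value != y:
            continue
    idx = (k < 17) + idx
    idx = y + 11 - 38 // 25
    value = value[value] % (y % 14)
    record(y)
    return k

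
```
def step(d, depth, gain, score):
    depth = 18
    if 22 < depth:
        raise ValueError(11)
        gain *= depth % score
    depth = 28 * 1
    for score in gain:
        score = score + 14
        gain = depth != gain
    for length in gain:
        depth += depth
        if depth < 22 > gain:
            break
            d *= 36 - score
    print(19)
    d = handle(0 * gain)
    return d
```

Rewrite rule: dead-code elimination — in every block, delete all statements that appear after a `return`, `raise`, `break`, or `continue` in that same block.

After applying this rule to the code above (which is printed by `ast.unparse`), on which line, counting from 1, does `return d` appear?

15

Transformed code:
def step(d, depth, gain, score):
    depth = 18
    if 22 < depth:
        raise ValueError(11)
    depth = 28 * 1
    for score in gain:
        score = score + 14
        gain = depth != gain
    for length in gain:
        depth += depth
        if depth < 22 > gain:
            break
    print(19)
    d = handle(0 * gain)
    return d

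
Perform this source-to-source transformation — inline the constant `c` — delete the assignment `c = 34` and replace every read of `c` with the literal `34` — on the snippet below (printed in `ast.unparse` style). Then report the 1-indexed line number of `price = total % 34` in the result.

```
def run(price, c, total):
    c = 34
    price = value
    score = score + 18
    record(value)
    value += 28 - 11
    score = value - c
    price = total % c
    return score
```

7

Transformed code:
def run(price, c, total):
    price = value
    score = score + 18
    record(value)
    value += 28 - 11
    score = value - 34
    price = total % 34
    return score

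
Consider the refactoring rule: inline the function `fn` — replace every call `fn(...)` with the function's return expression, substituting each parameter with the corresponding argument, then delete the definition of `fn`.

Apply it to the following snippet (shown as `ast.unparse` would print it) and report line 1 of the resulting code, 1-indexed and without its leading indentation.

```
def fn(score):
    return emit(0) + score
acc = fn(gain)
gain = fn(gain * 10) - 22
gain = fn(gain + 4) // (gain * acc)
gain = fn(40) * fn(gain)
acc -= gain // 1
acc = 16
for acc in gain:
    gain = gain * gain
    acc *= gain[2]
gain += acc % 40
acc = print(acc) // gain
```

Transformed code:
acc = emit(0) + gain
gain = emit(0) + gain * 10 - 22
gain = (emit(0) + (gain + 4)) // (gain * acc)
gain = (emit(0) + 40) * (emit(0) + gain)
acc -= gain // 1
acc = 16
for acc in gain:
    gain = gain * gain
    acc *= gain[2]
gain += acc % 40
acc = print(acc) // gain

acc = emit(0) + gain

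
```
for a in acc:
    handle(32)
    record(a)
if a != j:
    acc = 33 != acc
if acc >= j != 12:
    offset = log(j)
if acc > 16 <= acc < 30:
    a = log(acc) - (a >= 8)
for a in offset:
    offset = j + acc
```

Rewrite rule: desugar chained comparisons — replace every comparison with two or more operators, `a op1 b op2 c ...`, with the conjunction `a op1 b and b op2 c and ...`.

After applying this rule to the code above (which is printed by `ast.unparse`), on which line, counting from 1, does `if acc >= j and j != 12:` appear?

6

Transformed code:
for a in acc:
    handle(32)
    record(a)
if a != j:
    acc = 33 != acc
if acc >= j and j != 12:
    offset = log(j)
if acc > 16 and 16 <= acc and (acc < 30):
    a = log(acc) - (a >= 8)
for a in offset:
    offset = j + acc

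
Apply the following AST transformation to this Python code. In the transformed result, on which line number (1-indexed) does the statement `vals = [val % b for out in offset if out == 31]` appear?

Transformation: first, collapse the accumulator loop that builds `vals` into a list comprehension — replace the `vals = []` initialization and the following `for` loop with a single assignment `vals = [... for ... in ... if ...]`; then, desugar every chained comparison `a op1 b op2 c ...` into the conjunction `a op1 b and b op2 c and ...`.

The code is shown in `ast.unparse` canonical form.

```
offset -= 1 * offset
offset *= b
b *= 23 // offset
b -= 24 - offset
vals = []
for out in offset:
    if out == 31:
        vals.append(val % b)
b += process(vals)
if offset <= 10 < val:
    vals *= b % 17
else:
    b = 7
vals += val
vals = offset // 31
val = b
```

Transformed code:
offset -= 1 * offset
offset *= b
b *= 23 // offset
b -= 24 - offset
vals = [val % b for out in offset if out == 31]
b += process(vals)
if offset <= 10 and 10 < val:
    vals *= b % 17
else:
    b = 7
vals += val
vals = offset // 31
val = b

5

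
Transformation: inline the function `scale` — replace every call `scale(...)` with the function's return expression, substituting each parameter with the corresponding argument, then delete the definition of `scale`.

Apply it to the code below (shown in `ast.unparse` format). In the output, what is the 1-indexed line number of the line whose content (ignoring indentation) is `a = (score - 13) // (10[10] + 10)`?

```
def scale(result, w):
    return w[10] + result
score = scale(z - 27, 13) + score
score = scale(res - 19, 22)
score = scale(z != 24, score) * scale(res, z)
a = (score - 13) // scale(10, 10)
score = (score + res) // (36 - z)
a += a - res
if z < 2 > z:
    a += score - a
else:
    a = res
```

4

Transformed code:
score = 13[10] + (z - 27) + score
score = 22[10] + (res - 19)
score = (score[10] + (z != 24)) * (z[10] + res)
a = (score - 13) // (10[10] + 10)
score = (score + res) // (36 - z)
a += a - res
if z < 2 > z:
    a += score - a
else:
    a = res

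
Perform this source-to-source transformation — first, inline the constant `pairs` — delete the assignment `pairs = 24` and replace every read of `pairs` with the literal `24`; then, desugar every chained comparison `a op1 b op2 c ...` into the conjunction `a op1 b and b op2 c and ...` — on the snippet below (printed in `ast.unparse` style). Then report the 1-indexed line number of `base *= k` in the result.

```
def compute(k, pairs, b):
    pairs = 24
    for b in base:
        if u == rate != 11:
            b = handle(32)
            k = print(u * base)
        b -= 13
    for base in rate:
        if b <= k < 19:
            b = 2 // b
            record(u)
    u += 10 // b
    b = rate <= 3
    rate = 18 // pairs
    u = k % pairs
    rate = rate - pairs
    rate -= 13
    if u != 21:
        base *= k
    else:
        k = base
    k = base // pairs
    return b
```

Transformed code:
def compute(k, pairs, b):
    for b in base:
        if u == rate and rate != 11:
            b = handle(32)
            k = print(u * base)
        b -= 13
    for base in rate:
        if b <= k and k < 19:
            b = 2 // b
            record(u)
    u += 10 // b
    b = rate <= 3
    rate = 18 // 24
    u = k % 24
    rate = rate - 24
    rate -= 13
    if u != 21:
        base *= k
    else:
        k = base
    k = base // 24
    return b

18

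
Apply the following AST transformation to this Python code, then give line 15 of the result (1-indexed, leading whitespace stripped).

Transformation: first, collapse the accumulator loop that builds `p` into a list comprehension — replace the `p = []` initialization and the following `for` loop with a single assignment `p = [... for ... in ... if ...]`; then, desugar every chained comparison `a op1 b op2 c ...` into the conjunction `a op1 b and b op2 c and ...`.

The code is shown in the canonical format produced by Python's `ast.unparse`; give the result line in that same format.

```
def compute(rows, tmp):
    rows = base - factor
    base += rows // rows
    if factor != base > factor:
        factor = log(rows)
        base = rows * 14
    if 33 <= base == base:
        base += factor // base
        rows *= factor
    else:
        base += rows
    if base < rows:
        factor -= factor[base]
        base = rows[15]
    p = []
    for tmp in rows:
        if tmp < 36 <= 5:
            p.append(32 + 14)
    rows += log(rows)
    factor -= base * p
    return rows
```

Transformed code:
def compute(rows, tmp):
    rows = base - factor
    base += rows // rows
    if factor != base and base > factor:
        factor = log(rows)
        base = rows * 14
    if 33 <= base and base == base:
        base += factor // base
        rows *= factor
    else:
        base += rows
    if base < rows:
        factor -= factor[base]
        base = rows[15]
    p = [32 + 14 for tmp in rows if tmp < 36 and 36 <= 5]
    rows += log(rows)
    factor -= base * p
    return rows

p = [32 + 14 for tmp in rows if tmp < 36 and 36 <= 5]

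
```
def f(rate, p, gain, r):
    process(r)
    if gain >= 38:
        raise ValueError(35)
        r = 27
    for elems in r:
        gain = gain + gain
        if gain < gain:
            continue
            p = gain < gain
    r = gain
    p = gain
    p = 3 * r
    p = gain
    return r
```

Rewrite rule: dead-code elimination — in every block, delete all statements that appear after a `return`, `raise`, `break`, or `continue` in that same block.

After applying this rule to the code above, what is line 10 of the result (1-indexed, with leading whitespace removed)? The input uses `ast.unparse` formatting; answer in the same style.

Transformed code:
def f(rate, p, gain, r):
    process(r)
    if gain >= 38:
        raise ValueError(35)
    for elems in r:
        gain = gain + gain
        if gain < gain:
            continue
    r = gain
    p = gain
    p = 3 * r
    p = gain
    return r

p = gain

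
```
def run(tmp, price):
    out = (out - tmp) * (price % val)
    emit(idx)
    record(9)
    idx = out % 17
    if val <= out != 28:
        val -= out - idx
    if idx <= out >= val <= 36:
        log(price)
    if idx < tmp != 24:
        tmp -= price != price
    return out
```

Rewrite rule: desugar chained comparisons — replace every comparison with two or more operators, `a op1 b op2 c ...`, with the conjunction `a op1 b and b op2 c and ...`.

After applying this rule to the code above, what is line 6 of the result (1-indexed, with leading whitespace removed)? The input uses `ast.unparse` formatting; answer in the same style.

Transformed code:
def run(tmp, price):
    out = (out - tmp) * (price % val)
    emit(idx)
    record(9)
    idx = out % 17
    if val <= out and out != 28:
        val -= out - idx
    if idx <= out and out >= val and (val <= 36):
        log(price)
    if idx < tmp and tmp != 24:
        tmp -= price != price
    return out

if val <= out and out != 28:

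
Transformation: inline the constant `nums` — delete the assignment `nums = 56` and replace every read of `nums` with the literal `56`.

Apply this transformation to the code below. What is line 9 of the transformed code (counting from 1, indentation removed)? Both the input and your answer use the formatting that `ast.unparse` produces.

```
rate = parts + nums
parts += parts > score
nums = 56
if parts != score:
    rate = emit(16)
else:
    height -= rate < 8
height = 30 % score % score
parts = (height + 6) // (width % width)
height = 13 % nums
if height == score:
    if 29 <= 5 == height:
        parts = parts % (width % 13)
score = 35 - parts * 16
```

height = 13 % 56

Transformed code:
rate = parts + 56
parts += parts > score
if parts != score:
    rate = emit(16)
else:
    height -= rate < 8
height = 30 % score % score
parts = (height + 6) // (width % width)
height = 13 % 56
if height == score:
    if 29 <= 5 == height:
        parts = parts % (width % 13)
score = 35 - parts * 16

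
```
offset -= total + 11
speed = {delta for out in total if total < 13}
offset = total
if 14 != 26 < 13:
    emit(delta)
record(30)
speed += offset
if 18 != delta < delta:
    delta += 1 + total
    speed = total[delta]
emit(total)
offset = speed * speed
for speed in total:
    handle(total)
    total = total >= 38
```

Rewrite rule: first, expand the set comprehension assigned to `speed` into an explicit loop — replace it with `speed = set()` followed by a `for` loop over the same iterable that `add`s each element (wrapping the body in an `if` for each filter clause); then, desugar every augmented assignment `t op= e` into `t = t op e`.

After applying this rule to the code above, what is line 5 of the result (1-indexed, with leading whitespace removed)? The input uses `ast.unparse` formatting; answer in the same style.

speed.add(delta)

Transformed code:
offset = offset - (total + 11)
speed = set()
for out in total:
    if total < 13:
        speed.add(delta)
offset = total
if 14 != 26 < 13:
    emit(delta)
record(30)
speed = speed + offset
if 18 != delta < delta:
    delta = delta + (1 + total)
    speed = total[delta]
emit(total)
offset = speed * speed
for speed in total:
    handle(total)
    total = total >= 38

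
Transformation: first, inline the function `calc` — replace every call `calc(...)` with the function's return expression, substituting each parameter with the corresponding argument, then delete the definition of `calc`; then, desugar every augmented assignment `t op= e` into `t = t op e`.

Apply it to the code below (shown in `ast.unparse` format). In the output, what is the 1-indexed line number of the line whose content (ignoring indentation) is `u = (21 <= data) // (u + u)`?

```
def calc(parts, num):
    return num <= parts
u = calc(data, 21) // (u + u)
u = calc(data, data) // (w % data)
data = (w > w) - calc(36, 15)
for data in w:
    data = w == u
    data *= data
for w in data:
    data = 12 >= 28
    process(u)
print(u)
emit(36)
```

Transformed code:
u = (21 <= data) // (u + u)
u = (data <= data) // (w % data)
data = (w > w) - (15 <= 36)
for data in w:
    data = w == u
    data = data * data
for w in data:
    data = 12 >= 28
    process(u)
print(u)
emit(36)

1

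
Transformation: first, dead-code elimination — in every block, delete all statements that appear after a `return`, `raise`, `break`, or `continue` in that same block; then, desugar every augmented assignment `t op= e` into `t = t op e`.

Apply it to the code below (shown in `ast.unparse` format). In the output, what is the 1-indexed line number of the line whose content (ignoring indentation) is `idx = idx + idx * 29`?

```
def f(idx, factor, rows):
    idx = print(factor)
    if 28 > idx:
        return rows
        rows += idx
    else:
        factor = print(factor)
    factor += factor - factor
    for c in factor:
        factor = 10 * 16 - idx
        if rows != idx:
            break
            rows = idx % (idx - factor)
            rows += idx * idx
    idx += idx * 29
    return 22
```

Transformed code:
def f(idx, factor, rows):
    idx = print(factor)
    if 28 > idx:
        return rows
    else:
        factor = print(factor)
    factor = factor + (factor - factor)
    for c in factor:
        factor = 10 * 16 - idx
        if rows != idx:
            break
    idx = idx + idx * 29
    return 22

12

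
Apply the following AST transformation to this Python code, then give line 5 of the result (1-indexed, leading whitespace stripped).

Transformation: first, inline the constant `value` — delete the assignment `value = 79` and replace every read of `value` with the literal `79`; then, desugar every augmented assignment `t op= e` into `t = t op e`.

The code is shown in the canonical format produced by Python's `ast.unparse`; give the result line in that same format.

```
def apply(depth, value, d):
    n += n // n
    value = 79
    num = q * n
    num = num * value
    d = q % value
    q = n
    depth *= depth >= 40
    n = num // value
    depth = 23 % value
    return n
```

d = q % 79

Transformed code:
def apply(depth, value, d):
    n = n + n // n
    num = q * n
    num = num * 79
    d = q % 79
    q = n
    depth = depth * (depth >= 40)
    n = num // 79
    depth = 23 % 79
    return n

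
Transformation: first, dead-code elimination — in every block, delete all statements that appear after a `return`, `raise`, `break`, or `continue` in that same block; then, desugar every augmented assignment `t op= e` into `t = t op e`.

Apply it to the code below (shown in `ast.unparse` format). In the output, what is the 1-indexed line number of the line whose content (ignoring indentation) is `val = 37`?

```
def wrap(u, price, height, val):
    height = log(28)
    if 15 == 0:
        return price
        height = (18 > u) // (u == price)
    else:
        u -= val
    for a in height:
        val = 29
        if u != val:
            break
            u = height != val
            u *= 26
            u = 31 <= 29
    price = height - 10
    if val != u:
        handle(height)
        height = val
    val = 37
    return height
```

Transformed code:
def wrap(u, price, height, val):
    height = log(28)
    if 15 == 0:
        return price
    else:
        u = u - val
    for a in height:
        val = 29
        if u != val:
            break
    price = height - 10
    if val != u:
        handle(height)
        height = val
    val = 37
    return height

15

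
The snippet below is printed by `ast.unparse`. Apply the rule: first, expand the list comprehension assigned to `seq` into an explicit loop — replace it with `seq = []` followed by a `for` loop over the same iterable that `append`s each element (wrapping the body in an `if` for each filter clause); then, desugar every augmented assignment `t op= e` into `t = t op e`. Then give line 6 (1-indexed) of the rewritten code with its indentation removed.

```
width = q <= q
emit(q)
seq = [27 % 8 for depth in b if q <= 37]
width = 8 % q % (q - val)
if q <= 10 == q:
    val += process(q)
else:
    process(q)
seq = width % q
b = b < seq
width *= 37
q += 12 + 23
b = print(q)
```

seq.append(27 % 8)

Transformed code:
width = q <= q
emit(q)
seq = []
for depth in b:
    if q <= 37:
        seq.append(27 % 8)
width = 8 % q % (q - val)
if q <= 10 == q:
    val = val + process(q)
else:
    process(q)
seq = width % q
b = b < seq
width = width * 37
q = q + (12 + 23)
b = print(q)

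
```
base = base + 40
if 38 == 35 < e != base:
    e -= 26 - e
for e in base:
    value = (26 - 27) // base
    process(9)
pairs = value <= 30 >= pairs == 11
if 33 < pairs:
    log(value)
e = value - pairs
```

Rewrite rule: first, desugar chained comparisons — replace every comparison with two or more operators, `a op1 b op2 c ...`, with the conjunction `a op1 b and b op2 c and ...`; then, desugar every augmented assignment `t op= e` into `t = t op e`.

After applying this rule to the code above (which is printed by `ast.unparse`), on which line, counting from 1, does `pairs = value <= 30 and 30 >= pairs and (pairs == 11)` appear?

7

Transformed code:
base = base + 40
if 38 == 35 and 35 < e and (e != base):
    e = e - (26 - e)
for e in base:
    value = (26 - 27) // base
    process(9)
pairs = value <= 30 and 30 >= pairs and (pairs == 11)
if 33 < pairs:
    log(value)
e = value - pairs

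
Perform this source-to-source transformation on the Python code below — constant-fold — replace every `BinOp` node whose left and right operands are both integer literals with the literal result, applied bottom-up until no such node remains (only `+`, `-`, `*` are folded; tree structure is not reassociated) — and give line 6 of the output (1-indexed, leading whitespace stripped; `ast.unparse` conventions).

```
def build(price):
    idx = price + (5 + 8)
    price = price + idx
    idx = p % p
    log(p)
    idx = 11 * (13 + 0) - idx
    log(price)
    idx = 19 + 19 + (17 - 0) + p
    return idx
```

Transformed code:
def build(price):
    idx = price + 13
    price = price + idx
    idx = p % p
    log(p)
    idx = 143 - idx
    log(price)
    idx = 55 + p
    return idx

idx = 143 - idx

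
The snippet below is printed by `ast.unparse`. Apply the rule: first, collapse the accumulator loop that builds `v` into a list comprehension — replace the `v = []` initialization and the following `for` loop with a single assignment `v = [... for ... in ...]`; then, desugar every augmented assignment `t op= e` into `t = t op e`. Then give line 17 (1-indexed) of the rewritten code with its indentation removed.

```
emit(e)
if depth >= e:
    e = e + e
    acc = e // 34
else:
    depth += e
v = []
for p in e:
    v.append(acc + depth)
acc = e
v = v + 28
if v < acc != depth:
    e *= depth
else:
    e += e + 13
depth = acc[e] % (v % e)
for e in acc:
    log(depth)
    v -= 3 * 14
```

Transformed code:
emit(e)
if depth >= e:
    e = e + e
    acc = e // 34
else:
    depth = depth + e
v = [acc + depth for p in e]
acc = e
v = v + 28
if v < acc != depth:
    e = e * depth
else:
    e = e + (e + 13)
depth = acc[e] % (v % e)
for e in acc:
    log(depth)
    v = v - 3 * 14

v = v - 3 * 14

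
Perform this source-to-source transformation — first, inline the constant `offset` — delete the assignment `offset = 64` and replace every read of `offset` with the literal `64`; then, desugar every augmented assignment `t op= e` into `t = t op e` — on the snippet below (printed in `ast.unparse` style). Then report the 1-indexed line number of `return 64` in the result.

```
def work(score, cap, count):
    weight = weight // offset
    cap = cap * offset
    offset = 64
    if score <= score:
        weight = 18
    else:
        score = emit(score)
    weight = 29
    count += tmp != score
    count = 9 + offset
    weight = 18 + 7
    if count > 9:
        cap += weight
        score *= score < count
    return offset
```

15

Transformed code:
def work(score, cap, count):
    weight = weight // 64
    cap = cap * 64
    if score <= score:
        weight = 18
    else:
        score = emit(score)
    weight = 29
    count = count + (tmp != score)
    count = 9 + 64
    weight = 18 + 7
    if count > 9:
        cap = cap + weight
        score = score * (score < count)
    return 64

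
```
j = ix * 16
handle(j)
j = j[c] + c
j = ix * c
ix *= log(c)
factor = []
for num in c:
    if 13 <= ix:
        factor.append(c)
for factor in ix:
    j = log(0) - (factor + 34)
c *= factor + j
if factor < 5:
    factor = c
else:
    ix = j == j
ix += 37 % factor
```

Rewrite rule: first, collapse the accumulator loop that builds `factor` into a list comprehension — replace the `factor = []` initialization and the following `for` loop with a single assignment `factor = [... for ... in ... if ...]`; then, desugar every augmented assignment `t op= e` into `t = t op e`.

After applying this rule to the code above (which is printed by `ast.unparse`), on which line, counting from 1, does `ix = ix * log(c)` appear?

5

Transformed code:
j = ix * 16
handle(j)
j = j[c] + c
j = ix * c
ix = ix * log(c)
factor = [c for num in c if 13 <= ix]
for factor in ix:
    j = log(0) - (factor + 34)
c = c * (factor + j)
if factor < 5:
    factor = c
else:
    ix = j == j
ix = ix + 37 % factor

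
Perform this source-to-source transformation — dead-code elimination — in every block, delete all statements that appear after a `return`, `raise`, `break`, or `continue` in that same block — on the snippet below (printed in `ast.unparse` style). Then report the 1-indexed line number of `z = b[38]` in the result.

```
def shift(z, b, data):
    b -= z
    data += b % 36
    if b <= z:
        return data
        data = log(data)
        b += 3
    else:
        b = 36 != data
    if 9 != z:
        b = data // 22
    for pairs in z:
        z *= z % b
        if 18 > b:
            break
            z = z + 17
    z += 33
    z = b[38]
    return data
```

Transformed code:
def shift(z, b, data):
    b -= z
    data += b % 36
    if b <= z:
        return data
    else:
        b = 36 != data
    if 9 != z:
        b = data // 22
    for pairs in z:
        z *= z % b
        if 18 > b:
            break
    z += 33
    z = b[38]
    return data

15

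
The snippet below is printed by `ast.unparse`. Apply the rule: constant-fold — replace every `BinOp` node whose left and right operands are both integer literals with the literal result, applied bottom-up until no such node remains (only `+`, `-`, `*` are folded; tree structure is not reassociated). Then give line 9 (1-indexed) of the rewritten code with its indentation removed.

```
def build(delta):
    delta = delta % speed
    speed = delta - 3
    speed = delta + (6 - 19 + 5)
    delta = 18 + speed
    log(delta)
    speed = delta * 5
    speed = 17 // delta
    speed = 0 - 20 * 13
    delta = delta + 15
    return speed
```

speed = -260

Transformed code:
def build(delta):
    delta = delta % speed
    speed = delta - 3
    speed = delta + -8
    delta = 18 + speed
    log(delta)
    speed = delta * 5
    speed = 17 // delta
    speed = -260
    delta = delta + 15
    return speed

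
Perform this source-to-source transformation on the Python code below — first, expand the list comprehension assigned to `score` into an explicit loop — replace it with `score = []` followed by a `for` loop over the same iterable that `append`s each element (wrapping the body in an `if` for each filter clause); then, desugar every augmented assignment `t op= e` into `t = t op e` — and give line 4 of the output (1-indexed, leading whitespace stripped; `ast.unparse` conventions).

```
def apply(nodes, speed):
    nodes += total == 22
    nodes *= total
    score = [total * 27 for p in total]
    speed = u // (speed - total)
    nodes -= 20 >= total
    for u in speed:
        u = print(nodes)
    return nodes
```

score = []

Transformed code:
def apply(nodes, speed):
    nodes = nodes + (total == 22)
    nodes = nodes * total
    score = []
    for p in total:
        score.append(total * 27)
    speed = u // (speed - total)
    nodes = nodes - (20 >= total)
    for u in speed:
        u = print(nodes)
    return nodes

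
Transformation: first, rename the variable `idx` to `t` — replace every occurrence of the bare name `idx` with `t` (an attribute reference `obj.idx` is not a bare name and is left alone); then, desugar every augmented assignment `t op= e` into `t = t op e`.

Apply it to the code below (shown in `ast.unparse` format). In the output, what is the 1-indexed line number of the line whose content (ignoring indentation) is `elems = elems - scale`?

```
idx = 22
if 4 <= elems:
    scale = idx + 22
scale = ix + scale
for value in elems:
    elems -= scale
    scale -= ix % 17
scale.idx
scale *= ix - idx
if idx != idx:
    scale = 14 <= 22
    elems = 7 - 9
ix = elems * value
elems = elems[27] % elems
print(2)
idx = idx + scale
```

Transformed code:
t = 22
if 4 <= elems:
    scale = t + 22
scale = ix + scale
for value in elems:
    elems = elems - scale
    scale = scale - ix % 17
scale.idx
scale = scale * (ix - t)
if t != t:
    scale = 14 <= 22
    elems = 7 - 9
ix = elems * value
elems = elems[27] % elems
print(2)
t = t + scale

6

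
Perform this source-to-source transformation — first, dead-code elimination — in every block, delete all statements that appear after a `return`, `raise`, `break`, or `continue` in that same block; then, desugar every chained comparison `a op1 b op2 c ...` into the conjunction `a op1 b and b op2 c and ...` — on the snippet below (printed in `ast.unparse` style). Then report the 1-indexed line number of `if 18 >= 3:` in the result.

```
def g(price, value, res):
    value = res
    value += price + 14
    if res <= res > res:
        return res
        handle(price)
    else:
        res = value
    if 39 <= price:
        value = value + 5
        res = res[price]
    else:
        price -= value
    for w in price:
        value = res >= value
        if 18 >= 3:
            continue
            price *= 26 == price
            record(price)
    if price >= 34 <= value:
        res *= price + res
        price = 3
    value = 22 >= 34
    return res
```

15

Transformed code:
def g(price, value, res):
    value = res
    value += price + 14
    if res <= res and res > res:
        return res
    else:
        res = value
    if 39 <= price:
        value = value + 5
        res = res[price]
    else:
        price -= value
    for w in price:
        value = res >= value
        if 18 >= 3:
            continue
    if price >= 34 and 34 <= value:
        res *= price + res
        price = 3
    value = 22 >= 34
    return res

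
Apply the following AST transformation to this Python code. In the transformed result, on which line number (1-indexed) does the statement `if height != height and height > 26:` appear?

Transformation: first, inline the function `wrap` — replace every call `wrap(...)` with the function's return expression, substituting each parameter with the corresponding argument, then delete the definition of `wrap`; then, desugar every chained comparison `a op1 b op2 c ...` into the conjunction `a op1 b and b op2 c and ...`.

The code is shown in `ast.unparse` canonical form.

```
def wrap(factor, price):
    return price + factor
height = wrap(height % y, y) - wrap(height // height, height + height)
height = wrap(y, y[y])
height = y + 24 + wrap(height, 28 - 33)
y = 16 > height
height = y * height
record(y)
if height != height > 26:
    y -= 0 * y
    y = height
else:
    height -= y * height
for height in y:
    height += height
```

Transformed code:
height = y + height % y - (height + height + height // height)
height = y[y] + y
height = y + 24 + (28 - 33 + height)
y = 16 > height
height = y * height
record(y)
if height != height and height > 26:
    y -= 0 * y
    y = height
else:
    height -= y * height
for height in y:
    height += height

7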